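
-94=-94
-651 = -651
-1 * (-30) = 30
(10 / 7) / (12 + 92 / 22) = 0.09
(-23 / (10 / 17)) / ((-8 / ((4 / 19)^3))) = 1564 / 34295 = 0.05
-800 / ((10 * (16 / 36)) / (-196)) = 35280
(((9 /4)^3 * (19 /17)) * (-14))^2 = 9400659849 /295936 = 31765.85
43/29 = 1.48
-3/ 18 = -1/ 6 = -0.17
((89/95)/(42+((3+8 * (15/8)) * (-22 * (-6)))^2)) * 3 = 89/178771570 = 0.00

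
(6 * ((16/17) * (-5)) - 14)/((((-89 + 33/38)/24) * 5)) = 654816/284665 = 2.30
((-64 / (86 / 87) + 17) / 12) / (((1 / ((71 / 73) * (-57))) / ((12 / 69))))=2769497 / 72197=38.36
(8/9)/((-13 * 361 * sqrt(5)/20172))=-53792 * sqrt(5)/70395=-1.71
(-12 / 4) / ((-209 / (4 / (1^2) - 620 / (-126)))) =562 / 4389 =0.13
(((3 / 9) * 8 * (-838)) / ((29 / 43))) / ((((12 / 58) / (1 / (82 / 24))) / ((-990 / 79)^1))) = 190259520 / 3239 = 58740.20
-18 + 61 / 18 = -263 / 18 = -14.61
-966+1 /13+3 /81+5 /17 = -5761687 /5967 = -965.59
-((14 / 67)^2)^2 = -38416 / 20151121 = -0.00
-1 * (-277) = 277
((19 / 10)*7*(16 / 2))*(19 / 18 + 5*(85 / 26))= 1083152 / 585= 1851.54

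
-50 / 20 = -5 / 2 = -2.50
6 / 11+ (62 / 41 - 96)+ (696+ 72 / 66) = 272020 / 451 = 603.15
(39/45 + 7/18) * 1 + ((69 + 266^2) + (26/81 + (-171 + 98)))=57310397/810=70753.58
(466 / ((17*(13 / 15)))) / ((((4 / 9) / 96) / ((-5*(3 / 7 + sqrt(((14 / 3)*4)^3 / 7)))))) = -93945600*sqrt(6) / 221 - 22647600 / 1547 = -1055901.15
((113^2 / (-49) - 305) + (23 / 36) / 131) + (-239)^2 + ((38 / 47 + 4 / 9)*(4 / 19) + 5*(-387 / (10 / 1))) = 11630786760629 / 206358012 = 56362.18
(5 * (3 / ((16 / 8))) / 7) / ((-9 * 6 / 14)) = -5 / 18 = -0.28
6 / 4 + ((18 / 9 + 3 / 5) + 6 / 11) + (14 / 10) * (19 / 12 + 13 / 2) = 2107 / 132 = 15.96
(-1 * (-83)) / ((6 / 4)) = 166 / 3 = 55.33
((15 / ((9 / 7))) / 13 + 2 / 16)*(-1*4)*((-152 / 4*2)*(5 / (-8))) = -30305 / 156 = -194.26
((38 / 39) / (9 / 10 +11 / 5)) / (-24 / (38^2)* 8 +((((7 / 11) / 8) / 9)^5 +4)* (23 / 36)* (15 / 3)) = 512977069848456069120 / 20637310334915492250487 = 0.02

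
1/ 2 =0.50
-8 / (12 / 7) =-4.67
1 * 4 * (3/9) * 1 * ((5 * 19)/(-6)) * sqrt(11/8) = -95 * sqrt(22)/18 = -24.75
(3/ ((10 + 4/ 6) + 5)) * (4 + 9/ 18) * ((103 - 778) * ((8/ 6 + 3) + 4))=-455625/ 94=-4847.07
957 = 957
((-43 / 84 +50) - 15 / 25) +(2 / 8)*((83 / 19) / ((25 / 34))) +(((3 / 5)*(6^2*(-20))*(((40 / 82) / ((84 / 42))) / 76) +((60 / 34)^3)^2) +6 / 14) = 449117867352859 / 5640949875300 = 79.62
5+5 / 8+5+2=101 / 8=12.62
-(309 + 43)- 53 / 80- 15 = -29413 / 80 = -367.66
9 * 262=2358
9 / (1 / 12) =108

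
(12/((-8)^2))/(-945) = -1/5040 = -0.00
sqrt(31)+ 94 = 99.57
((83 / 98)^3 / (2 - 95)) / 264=-571787 / 23108145984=-0.00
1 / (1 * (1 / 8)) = 8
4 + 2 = 6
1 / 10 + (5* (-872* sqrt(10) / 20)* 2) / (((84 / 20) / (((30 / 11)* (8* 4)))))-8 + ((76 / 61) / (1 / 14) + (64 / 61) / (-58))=168489 / 17690-697600* sqrt(10) / 77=-28639.89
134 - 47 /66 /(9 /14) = 39469 /297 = 132.89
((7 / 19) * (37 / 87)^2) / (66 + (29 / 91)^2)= 79356823 / 78720271857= 0.00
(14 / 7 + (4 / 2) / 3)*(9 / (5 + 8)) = 24 / 13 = 1.85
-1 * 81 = -81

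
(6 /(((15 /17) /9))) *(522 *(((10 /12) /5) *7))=186354 /5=37270.80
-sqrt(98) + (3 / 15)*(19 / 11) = 19 / 55-7*sqrt(2) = -9.55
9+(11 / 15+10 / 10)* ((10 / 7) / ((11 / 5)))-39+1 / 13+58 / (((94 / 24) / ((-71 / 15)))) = -69787981 / 705705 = -98.89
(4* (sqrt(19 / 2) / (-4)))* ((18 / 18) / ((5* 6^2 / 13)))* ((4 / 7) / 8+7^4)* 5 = -48555* sqrt(38) / 112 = -2672.44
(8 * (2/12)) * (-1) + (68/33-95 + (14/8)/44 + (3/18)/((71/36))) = -1176479/12496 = -94.15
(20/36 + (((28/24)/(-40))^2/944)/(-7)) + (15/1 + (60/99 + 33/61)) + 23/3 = 296372700301/12161740800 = 24.37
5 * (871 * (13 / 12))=56615 / 12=4717.92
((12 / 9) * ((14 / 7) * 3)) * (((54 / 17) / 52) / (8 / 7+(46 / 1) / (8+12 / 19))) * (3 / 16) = 23247 / 1642030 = 0.01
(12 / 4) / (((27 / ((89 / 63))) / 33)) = 979 / 189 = 5.18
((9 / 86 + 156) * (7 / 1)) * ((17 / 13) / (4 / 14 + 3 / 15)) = 3289125 / 1118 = 2941.97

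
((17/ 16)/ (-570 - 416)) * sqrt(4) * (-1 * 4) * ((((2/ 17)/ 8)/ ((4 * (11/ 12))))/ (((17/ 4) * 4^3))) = 3/ 23600896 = 0.00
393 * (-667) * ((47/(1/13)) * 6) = -960972246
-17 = -17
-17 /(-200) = 17 /200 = 0.08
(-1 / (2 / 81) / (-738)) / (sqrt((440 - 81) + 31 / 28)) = 3 * sqrt(70581) / 275602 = 0.00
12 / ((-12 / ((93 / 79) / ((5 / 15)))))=-279 / 79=-3.53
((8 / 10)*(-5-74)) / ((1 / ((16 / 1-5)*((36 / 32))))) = -7821 / 10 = -782.10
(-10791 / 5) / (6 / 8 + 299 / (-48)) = 517968 / 1315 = 393.89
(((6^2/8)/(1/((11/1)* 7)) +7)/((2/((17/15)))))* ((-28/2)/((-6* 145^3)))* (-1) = -84133/548752500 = -0.00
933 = 933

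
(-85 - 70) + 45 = -110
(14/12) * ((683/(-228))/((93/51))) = -81277/42408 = -1.92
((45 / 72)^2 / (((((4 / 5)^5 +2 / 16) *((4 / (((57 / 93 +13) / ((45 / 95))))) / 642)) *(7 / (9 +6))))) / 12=167563671875 / 235755744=710.75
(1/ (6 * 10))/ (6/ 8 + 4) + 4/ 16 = 289/ 1140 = 0.25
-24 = -24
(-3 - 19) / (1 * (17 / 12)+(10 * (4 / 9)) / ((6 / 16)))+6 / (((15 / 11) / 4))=114224 / 7165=15.94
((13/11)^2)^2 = 28561/14641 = 1.95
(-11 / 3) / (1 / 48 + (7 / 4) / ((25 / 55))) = -880 / 929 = -0.95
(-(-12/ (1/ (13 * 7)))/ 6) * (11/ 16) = 1001/ 8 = 125.12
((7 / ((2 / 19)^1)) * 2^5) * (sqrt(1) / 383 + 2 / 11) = 1653456 / 4213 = 392.47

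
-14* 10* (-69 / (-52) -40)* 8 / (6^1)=281540 / 39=7218.97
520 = 520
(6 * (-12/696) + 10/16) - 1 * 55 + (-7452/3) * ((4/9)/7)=-344601/1624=-212.19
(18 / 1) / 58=9 / 29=0.31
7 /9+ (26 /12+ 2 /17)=937 /306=3.06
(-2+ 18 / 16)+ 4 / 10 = -19 / 40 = -0.48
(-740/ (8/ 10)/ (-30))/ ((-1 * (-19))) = 185/ 114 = 1.62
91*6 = 546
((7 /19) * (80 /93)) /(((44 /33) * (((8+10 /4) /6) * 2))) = 40 /589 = 0.07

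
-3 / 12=-1 / 4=-0.25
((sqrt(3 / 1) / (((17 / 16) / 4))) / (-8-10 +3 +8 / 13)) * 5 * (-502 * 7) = 14618240 * sqrt(3) / 3179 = 7964.62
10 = 10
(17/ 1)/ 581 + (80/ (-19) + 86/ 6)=336206/ 33117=10.15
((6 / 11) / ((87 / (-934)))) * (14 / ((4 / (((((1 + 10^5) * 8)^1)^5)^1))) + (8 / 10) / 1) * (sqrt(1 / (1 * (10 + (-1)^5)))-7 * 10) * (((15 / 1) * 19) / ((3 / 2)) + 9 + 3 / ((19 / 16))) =41017759703259959035939557545439497968 / 435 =94293700467264273645838060000000000.00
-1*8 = -8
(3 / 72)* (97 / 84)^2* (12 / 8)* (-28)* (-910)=611585 / 288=2123.56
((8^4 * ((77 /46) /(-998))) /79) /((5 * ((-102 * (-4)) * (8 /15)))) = -1232 /15413611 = -0.00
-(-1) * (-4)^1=-4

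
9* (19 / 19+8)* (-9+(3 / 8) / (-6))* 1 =-734.06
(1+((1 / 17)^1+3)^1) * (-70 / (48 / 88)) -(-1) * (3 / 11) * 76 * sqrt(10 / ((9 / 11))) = -8855 / 17+76 * sqrt(110) / 11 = -448.42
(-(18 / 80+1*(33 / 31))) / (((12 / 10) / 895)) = -477035 / 496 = -961.76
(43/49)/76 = 0.01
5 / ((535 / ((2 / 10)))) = 1 / 535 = 0.00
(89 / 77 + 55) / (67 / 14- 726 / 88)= -17296 / 1067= -16.21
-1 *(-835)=835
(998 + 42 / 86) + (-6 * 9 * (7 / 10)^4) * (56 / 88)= 2341912073 / 2365000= 990.24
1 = 1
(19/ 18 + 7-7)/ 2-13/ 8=-79/ 72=-1.10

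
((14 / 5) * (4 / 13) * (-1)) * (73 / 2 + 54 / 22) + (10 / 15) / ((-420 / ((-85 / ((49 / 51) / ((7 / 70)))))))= -98726209 / 2942940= -33.55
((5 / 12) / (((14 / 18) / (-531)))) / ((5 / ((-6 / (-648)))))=-59 / 112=-0.53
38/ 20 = 1.90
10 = 10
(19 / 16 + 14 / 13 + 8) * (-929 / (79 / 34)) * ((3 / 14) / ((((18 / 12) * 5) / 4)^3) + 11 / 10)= -17183684201 / 3697200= -4647.76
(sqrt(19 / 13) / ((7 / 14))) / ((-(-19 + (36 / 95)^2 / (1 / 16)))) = 18050* sqrt(247) / 1959607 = 0.14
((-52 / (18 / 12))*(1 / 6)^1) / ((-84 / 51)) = 221 / 63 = 3.51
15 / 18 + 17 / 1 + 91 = 653 / 6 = 108.83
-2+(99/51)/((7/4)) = -106/119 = -0.89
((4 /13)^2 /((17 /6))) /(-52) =-24 /37349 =-0.00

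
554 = 554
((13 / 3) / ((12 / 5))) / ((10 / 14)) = 91 / 36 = 2.53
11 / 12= 0.92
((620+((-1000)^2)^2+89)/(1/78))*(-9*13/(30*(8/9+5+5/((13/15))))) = -5740548391166823/220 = -26093401778031.01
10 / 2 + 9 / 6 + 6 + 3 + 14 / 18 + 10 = 473 / 18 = 26.28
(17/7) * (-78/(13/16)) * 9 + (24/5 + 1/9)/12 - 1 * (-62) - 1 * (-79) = -7396993/3780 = -1956.88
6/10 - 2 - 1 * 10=-57/5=-11.40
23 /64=0.36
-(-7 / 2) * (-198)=-693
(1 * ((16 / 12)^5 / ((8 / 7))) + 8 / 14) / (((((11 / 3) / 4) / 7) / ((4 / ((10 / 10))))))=115904 / 891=130.08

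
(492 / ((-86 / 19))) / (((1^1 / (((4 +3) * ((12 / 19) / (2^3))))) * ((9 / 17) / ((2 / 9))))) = -9758 / 387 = -25.21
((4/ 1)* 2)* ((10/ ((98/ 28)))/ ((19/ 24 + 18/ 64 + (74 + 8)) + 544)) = 15360/ 421393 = 0.04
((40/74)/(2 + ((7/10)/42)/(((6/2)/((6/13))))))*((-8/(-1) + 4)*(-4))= -374400/28897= -12.96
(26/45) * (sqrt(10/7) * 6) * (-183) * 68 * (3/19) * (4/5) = -6512.99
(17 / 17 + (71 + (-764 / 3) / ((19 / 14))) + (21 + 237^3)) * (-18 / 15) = -1517563252 / 95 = -15974350.02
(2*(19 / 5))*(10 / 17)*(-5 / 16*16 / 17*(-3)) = 1140 / 289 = 3.94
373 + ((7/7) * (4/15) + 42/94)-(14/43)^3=20945615756/56052435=373.68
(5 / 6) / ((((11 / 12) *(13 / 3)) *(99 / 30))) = 100 / 1573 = 0.06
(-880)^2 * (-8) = -6195200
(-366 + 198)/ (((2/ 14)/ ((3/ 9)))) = -392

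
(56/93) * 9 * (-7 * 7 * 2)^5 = -1518586938624/31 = -48986675439.48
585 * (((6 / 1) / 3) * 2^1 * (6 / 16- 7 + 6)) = -2925 / 2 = -1462.50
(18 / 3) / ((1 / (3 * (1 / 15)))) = 6 / 5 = 1.20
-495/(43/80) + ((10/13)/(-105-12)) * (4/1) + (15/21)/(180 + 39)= -30779117515/33420933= -920.95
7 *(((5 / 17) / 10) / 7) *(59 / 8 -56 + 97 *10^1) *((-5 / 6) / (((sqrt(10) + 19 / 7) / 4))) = 544635 / 5848 -200655 *sqrt(10) / 5848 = -15.37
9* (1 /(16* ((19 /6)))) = 27 /152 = 0.18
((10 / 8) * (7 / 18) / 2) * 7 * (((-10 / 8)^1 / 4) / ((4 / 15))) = -6125 / 3072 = -1.99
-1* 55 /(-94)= 55 /94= 0.59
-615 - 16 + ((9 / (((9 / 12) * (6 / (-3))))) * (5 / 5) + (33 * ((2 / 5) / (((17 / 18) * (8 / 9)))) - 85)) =-120067 / 170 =-706.28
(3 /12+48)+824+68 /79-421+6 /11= 1573433 /3476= 452.66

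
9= 9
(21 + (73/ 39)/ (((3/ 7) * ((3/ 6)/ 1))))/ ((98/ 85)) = 6035/ 234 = 25.79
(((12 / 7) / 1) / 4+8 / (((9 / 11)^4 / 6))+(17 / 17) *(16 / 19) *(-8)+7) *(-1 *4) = -125429008 / 290871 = -431.22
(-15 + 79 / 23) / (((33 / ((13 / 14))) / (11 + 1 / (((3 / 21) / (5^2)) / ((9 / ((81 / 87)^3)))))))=-1060156604 / 1659933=-638.67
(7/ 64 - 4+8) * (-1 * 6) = -789/ 32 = -24.66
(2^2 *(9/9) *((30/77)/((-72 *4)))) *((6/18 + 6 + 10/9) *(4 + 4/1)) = -670/2079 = -0.32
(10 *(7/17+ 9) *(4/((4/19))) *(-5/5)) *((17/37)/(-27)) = 30400/999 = 30.43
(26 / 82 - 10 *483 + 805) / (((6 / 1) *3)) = -27502 / 123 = -223.59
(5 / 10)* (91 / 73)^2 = 8281 / 10658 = 0.78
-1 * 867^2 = -751689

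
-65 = -65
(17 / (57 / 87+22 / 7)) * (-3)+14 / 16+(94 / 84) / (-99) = -53705227 / 4274424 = -12.56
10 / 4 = 5 / 2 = 2.50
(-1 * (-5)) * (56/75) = 56/15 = 3.73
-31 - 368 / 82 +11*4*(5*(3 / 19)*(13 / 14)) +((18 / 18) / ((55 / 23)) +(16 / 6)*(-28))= -69712828 / 899745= -77.48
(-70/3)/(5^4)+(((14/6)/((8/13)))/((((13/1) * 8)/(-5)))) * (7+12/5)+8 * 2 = 113993/8000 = 14.25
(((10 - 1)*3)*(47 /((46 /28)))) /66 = 2961 /253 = 11.70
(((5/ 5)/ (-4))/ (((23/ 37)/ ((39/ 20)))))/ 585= -0.00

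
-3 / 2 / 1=-3 / 2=-1.50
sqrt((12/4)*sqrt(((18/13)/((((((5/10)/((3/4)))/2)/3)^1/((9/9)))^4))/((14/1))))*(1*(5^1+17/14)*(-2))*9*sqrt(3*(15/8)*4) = -4638.30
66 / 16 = 33 / 8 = 4.12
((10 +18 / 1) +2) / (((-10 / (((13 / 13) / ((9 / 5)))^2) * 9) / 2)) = -50 / 243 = -0.21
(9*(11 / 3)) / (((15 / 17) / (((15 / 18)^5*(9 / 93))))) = 116875 / 80352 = 1.45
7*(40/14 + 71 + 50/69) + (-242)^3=-977865649/69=-14171965.93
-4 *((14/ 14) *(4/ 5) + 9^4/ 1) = -131236/ 5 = -26247.20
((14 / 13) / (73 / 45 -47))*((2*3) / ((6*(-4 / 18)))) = 2835 / 26546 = 0.11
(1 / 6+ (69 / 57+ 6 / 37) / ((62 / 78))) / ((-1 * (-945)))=247603 / 123566310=0.00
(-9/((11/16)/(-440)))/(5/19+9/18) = 218880/29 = 7547.59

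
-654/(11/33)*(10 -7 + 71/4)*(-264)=10747836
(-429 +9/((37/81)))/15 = -5048/185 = -27.29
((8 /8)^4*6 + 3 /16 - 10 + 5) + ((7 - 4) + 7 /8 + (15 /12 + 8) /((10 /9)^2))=2511 /200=12.56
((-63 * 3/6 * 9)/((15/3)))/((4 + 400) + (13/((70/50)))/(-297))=-1178793/8398510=-0.14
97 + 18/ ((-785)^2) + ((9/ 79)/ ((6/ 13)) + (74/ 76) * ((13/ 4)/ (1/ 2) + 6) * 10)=202525454393/ 924953725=218.96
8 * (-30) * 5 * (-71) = 85200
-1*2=-2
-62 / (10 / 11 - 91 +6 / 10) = 1705 / 2461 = 0.69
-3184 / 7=-454.86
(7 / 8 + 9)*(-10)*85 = -33575 / 4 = -8393.75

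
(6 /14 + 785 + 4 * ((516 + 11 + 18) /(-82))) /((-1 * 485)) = -217788 /139195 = -1.56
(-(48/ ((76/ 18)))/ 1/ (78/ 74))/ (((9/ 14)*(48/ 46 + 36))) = -23828/ 52611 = -0.45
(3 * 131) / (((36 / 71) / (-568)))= -440247.33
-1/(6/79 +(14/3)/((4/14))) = -237/3889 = -0.06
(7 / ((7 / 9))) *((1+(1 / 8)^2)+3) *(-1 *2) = -2313 / 32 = -72.28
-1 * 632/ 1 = -632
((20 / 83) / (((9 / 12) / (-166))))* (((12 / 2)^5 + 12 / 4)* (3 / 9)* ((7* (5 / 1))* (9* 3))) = -130687200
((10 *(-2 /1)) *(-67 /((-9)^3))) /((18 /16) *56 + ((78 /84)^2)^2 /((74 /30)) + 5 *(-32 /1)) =1904665280 /100198577961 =0.02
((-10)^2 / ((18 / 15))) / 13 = 250 / 39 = 6.41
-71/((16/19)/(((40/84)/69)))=-6745/11592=-0.58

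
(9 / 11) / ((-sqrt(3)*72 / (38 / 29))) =-19*sqrt(3) / 3828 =-0.01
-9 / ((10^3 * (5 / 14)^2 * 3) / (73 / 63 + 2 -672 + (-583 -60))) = 289261 / 9375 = 30.85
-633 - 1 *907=-1540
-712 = -712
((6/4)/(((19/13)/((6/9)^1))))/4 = 13/76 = 0.17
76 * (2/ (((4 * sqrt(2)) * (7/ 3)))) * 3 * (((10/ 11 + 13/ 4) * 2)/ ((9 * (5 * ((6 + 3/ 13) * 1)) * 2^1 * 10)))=15067 * sqrt(2)/ 415800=0.05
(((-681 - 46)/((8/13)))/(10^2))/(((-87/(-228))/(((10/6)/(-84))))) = 179569/292320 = 0.61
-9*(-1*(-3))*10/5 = -54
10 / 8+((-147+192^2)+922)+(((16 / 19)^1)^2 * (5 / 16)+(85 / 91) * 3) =4946476751 / 131404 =37643.27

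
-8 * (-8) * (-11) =-704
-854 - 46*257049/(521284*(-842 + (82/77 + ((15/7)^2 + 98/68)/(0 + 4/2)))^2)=-104971466706597680130158/122917403671561246801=-854.00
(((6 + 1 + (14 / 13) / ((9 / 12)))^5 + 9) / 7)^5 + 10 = 851833758109831559387948842183316277210515329906831111980701930 / 100485957640627649185076042934795958035830193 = 8477142260576170272.11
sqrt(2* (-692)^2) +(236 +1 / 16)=3777 / 16 +692* sqrt(2)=1214.70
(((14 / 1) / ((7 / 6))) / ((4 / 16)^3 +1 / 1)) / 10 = 384 / 325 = 1.18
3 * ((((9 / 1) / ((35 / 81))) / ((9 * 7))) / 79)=243 / 19355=0.01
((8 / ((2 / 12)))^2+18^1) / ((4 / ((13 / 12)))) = 5031 / 8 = 628.88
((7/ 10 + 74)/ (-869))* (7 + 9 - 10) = -2241/ 4345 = -0.52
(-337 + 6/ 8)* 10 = -3362.50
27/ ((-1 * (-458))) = 27/ 458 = 0.06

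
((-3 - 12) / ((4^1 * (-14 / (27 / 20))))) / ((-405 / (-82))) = 41 / 560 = 0.07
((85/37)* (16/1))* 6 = 8160/37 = 220.54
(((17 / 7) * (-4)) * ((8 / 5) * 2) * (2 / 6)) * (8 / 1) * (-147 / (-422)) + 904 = 923256 / 1055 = 875.12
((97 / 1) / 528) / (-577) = -0.00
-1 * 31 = -31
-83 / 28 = -2.96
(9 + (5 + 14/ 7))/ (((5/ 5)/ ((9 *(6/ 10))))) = 432/ 5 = 86.40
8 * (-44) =-352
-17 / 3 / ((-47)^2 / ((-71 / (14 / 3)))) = 1207 / 30926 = 0.04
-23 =-23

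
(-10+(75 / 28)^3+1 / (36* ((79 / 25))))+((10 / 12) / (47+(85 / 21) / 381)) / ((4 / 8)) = 13593875996245 / 1467655027776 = 9.26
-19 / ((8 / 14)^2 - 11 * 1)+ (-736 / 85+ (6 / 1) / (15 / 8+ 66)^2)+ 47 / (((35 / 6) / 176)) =43159796739443 / 30584195355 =1411.18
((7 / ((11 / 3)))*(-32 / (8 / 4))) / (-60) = 0.51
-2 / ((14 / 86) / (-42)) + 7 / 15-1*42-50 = 6367 / 15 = 424.47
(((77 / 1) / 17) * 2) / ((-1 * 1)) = -9.06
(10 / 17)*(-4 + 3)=-10 / 17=-0.59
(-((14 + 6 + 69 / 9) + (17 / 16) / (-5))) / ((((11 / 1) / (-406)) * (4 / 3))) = 121597 / 160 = 759.98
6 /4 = 3 /2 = 1.50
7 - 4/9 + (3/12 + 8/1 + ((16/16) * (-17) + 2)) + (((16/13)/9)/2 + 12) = 5557/468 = 11.87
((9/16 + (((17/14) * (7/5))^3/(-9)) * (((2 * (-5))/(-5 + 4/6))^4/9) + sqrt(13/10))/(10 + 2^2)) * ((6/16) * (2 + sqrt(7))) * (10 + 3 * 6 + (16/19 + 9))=2157 * (-2645155 + 228488 * sqrt(130)) * (2 + sqrt(7))/4862224640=-0.08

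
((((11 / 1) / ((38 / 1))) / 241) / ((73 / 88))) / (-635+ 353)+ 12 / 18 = 31420856 / 47131647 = 0.67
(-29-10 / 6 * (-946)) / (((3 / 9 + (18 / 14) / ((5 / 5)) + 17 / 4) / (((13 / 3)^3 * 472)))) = 134812067936 / 13311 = 10127869.28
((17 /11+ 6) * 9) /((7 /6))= 4482 /77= 58.21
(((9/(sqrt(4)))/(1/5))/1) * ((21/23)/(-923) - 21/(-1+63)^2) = -23693985/163208552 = -0.15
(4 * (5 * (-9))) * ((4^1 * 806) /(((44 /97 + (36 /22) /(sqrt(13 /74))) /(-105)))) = -51135202918800 /27818107 + 14189774999400 * sqrt(962) /27818107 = 13982857.64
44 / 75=0.59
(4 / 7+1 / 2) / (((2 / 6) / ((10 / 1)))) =225 / 7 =32.14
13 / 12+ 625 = 7513 / 12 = 626.08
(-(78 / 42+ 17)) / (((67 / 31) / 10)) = -40920 / 469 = -87.25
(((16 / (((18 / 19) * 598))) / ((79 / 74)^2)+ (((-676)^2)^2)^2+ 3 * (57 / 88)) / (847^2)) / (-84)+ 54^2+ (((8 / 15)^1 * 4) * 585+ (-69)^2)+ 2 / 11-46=-64450177834812148109526548443969 / 89062864525803168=-723648157713810.49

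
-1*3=-3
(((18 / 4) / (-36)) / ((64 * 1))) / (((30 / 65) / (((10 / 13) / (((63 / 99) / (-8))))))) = 55 / 1344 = 0.04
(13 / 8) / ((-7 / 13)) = -169 / 56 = -3.02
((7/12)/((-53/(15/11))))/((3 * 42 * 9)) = -5/377784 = -0.00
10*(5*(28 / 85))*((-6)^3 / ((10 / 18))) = -108864 / 17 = -6403.76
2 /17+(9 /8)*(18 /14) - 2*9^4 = -12490655 /952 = -13120.44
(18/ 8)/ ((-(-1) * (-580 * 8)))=-9/ 18560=-0.00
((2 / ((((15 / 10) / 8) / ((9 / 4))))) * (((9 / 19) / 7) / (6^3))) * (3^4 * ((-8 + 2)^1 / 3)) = -162 / 133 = -1.22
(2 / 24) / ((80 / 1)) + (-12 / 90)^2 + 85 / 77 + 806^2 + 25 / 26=9364143201671 / 14414400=649638.08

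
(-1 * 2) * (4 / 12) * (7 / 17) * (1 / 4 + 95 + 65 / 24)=-16457 / 612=-26.89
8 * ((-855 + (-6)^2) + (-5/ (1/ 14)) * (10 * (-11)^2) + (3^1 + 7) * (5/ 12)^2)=-6157243/ 9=-684138.11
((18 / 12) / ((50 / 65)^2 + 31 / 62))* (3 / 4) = 169 / 164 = 1.03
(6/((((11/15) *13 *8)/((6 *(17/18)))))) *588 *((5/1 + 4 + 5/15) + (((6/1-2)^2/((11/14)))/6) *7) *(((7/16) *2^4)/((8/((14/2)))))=12857355/242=53129.57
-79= -79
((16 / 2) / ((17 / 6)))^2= 2304 / 289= 7.97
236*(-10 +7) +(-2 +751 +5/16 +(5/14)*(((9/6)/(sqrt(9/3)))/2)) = 5*sqrt(3)/56 +661/16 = 41.47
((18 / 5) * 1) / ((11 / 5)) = 18 / 11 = 1.64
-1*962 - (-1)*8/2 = -958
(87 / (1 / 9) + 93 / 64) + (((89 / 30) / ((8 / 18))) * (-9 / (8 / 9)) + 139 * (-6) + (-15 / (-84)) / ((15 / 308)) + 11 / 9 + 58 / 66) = -1763999 / 15840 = -111.36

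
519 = 519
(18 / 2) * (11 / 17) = 99 / 17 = 5.82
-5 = -5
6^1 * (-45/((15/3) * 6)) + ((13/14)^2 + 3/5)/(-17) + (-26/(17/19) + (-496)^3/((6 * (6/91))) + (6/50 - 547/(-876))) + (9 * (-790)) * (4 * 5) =-4222158412570727/13682025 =-308591631.18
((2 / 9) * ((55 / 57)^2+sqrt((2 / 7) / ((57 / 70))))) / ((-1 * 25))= -242 / 29241 - 4 * sqrt(285) / 12825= -0.01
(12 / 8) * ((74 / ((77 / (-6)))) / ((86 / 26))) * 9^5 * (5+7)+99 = -6134627115 / 3311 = -1852801.91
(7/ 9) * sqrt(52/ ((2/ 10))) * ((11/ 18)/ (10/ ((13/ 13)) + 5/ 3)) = 11 * sqrt(65)/ 135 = 0.66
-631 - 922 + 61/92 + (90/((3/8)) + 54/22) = -1309.88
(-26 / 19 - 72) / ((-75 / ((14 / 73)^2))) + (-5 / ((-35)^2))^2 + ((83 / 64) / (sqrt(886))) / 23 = 83 * sqrt(886) / 1304192 + 656314577 / 18232773825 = 0.04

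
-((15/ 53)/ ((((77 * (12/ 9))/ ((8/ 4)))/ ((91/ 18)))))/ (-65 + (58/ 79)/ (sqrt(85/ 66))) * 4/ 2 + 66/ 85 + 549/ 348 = 148915 * sqrt(5610)/ 1306547949883 + 30337334069420563/ 12882562785846380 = 2.35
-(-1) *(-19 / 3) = -19 / 3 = -6.33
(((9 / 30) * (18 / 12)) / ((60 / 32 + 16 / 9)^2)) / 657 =0.00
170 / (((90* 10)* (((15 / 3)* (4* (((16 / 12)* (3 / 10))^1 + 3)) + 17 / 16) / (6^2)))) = 0.10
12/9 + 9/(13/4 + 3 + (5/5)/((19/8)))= 1360/507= 2.68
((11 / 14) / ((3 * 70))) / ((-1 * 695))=-0.00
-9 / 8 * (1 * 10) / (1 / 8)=-90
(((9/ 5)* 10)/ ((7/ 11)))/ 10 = 99/ 35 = 2.83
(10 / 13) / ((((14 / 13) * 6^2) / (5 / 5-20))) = -95 / 252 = -0.38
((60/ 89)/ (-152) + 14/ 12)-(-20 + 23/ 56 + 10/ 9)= 16738811/ 852264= 19.64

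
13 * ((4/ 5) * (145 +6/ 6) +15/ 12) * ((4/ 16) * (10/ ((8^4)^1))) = 0.94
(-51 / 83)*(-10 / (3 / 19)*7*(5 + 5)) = 226100 / 83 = 2724.10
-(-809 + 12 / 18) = 808.33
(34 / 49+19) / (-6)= -3.28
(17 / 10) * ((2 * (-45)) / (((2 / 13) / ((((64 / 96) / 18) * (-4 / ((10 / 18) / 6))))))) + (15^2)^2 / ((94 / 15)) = 4544739 / 470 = 9669.66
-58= -58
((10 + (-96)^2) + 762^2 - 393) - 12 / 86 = 589476.86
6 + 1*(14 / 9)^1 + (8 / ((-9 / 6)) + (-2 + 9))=83 / 9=9.22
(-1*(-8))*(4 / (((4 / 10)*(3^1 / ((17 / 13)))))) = 1360 / 39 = 34.87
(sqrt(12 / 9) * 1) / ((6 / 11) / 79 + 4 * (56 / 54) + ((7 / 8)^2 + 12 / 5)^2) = 1601740800 * sqrt(3) / 34059979247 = 0.08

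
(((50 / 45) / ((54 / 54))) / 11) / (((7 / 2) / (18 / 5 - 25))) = -0.62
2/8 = 1/4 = 0.25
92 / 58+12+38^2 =42270 / 29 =1457.59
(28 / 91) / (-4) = -1 / 13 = -0.08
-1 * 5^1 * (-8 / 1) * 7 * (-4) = -1120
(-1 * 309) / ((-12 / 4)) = 103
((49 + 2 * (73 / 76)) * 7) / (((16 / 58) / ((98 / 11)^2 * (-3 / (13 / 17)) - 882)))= -1541994.88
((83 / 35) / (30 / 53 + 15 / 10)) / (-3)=-8798 / 22995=-0.38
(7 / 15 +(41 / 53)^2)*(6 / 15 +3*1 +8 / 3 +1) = 89756 / 11925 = 7.53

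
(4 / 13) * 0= 0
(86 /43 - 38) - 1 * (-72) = 36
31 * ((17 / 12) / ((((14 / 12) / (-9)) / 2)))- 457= -7942 / 7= -1134.57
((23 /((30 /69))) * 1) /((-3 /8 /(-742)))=1570072 /15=104671.47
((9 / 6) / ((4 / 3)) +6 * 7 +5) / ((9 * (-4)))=-385 / 288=-1.34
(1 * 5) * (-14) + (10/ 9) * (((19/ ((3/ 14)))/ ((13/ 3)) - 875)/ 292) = -417095/ 5694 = -73.25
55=55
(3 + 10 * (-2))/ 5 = -17/ 5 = -3.40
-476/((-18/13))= 3094/9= 343.78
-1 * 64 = -64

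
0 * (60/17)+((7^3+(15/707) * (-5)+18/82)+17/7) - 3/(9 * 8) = 240360437/695688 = 345.50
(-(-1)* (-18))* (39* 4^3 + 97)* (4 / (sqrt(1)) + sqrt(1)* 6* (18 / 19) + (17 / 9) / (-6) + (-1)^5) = -22266091 / 57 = -390633.18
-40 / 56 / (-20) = 0.04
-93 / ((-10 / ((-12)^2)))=6696 / 5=1339.20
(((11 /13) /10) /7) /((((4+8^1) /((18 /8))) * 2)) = 33 /29120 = 0.00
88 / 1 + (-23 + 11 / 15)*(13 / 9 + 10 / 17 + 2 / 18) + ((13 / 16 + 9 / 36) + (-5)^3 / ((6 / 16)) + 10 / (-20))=-10740817 / 36720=-292.51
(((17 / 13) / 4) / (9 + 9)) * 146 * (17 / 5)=21097 / 2340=9.02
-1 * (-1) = 1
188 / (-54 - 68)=-94 / 61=-1.54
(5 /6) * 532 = 1330 /3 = 443.33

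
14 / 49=2 / 7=0.29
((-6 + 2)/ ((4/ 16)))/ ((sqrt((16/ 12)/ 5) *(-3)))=8 *sqrt(15)/ 3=10.33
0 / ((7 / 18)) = 0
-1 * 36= -36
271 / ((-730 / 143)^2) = 5541679 / 532900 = 10.40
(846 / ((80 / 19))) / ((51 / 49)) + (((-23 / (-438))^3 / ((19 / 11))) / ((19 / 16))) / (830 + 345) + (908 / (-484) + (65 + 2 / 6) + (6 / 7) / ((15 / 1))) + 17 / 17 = 132183790382681365793 / 513215461458869400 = 257.56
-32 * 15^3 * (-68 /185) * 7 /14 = 734400 /37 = 19848.65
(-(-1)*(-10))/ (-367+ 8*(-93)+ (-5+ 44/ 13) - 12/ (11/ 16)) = 143/ 16160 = 0.01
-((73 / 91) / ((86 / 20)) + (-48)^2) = -9016282 / 3913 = -2304.19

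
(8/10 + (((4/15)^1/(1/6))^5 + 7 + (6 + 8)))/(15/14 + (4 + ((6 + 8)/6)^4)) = 114412662/123015625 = 0.93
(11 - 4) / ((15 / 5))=7 / 3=2.33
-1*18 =-18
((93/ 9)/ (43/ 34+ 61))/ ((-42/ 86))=-45322/ 133371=-0.34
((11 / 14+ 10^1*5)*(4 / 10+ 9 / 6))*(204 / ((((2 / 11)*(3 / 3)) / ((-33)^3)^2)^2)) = 139042006572231721455217479 / 140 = 993157189801655153251553.40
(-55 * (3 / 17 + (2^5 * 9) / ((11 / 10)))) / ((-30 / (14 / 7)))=16331 / 17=960.65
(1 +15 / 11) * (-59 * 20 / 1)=-2789.09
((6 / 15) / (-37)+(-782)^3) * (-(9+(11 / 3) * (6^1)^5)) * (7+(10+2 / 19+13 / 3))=54094496951878812 / 185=292402686226371.96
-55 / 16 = -3.44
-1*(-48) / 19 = 48 / 19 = 2.53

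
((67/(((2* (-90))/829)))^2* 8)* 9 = 3085024849/450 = 6855610.78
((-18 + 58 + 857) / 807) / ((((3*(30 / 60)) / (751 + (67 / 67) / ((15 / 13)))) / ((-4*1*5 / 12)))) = -6744244 / 7263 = -928.58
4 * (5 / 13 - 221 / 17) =-656 / 13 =-50.46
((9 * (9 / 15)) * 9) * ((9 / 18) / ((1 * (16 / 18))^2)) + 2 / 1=32.75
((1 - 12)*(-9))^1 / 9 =11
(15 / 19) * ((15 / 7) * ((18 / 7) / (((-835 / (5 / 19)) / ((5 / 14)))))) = -10125 / 20678441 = -0.00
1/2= 0.50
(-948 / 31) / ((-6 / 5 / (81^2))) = 167199.68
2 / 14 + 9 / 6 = 23 / 14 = 1.64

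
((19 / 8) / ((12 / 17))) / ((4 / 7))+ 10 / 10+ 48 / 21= 24659 / 2688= 9.17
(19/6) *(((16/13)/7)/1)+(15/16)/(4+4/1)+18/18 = 58495/34944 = 1.67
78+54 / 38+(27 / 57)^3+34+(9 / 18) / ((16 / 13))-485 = -81444625 / 219488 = -371.07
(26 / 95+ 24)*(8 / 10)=19.42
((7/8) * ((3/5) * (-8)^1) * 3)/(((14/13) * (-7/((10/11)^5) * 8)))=146250/1127357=0.13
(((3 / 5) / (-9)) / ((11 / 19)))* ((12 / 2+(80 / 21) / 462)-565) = 51521711 / 800415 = 64.37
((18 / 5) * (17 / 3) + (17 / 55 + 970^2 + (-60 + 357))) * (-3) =-155300922 / 55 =-2823653.13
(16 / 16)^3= 1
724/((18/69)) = 8326/3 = 2775.33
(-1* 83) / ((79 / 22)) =-1826 / 79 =-23.11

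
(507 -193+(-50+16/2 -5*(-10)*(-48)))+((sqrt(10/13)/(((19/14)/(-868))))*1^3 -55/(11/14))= -2198 -12152*sqrt(130)/247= -2758.95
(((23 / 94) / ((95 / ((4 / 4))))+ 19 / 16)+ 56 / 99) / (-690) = -12417521 / 4880066400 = -0.00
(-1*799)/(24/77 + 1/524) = -32238052/12653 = -2547.86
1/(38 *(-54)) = -1/2052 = -0.00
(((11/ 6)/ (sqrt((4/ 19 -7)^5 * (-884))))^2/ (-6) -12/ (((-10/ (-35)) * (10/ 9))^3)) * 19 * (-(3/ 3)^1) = 7126.34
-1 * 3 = -3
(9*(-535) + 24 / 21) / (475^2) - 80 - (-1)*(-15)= -150074322 / 1579375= -95.02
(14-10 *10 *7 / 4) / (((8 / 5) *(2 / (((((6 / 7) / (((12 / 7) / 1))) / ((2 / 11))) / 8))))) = -8855 / 512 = -17.29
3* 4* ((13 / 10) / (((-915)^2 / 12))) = 104 / 465125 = 0.00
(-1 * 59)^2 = 3481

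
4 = 4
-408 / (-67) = 408 / 67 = 6.09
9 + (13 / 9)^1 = 94 / 9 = 10.44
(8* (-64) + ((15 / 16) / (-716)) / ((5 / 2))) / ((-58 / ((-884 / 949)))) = -49856563 / 6063088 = -8.22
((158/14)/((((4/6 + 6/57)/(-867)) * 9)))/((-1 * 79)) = 17.83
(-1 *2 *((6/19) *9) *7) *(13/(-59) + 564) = -25146828/1121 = -22432.50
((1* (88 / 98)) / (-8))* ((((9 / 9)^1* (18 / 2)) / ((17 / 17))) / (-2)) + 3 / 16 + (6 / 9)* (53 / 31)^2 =5969981 / 2260272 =2.64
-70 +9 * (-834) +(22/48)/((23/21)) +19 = -7556.58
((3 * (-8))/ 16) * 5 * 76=-570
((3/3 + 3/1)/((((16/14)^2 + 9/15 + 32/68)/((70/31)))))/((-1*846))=-583100/129805587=-0.00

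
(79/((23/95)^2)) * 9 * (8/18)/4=712975/529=1347.78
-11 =-11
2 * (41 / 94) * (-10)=-8.72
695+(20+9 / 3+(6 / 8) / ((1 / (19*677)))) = 41461 / 4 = 10365.25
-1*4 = -4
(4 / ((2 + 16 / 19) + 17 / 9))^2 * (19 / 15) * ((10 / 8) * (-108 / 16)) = -5000211 / 654481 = -7.64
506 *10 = 5060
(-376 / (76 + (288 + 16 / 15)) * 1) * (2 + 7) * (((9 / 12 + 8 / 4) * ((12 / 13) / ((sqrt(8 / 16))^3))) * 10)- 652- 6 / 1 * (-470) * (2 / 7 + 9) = 178736 / 7- 8375400 * sqrt(2) / 17797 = 24868.17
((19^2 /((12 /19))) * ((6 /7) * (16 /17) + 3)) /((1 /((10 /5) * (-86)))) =-44535487 /119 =-374247.79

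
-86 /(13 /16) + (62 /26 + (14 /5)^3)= -132453 /1625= -81.51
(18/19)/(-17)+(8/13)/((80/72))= 10458/20995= 0.50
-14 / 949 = -0.01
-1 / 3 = -0.33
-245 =-245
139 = 139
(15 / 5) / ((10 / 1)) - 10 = -97 / 10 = -9.70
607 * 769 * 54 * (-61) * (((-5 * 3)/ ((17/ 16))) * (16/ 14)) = 24808065107.90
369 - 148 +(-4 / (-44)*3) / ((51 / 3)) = 41330 / 187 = 221.02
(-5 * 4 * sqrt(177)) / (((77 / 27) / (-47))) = 25380 * sqrt(177) / 77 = 4385.18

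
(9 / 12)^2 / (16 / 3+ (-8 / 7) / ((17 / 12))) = 3213 / 25856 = 0.12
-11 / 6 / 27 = -11 / 162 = -0.07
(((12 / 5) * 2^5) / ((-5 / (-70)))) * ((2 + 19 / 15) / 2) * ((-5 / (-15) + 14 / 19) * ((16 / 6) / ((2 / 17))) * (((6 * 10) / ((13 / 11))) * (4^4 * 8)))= 4429322003.97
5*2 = 10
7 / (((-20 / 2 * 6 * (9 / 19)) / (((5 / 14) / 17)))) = -19 / 3672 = -0.01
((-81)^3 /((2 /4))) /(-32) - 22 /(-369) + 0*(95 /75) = 196102081 /5904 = 33215.12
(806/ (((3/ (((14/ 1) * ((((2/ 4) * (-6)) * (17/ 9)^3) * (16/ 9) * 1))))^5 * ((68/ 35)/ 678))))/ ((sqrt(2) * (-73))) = 75673971881850145431646595731947520 * sqrt(2)/ 295836526170385267491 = 361750993832031.69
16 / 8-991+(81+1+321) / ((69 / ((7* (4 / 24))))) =-406625 / 414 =-982.19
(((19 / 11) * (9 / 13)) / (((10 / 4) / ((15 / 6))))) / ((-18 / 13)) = -19 / 22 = -0.86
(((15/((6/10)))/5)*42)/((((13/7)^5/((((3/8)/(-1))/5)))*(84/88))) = -554631/742586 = -0.75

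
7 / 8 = 0.88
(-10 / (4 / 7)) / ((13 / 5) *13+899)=-175 / 9328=-0.02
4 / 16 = 1 / 4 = 0.25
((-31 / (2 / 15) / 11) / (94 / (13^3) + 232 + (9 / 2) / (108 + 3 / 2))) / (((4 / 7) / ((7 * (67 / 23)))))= -48967366539 / 15067402856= -3.25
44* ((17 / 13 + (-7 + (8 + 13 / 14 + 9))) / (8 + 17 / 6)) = 293964 / 5915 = 49.70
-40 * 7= -280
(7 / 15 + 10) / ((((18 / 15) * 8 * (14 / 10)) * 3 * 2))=785 / 6048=0.13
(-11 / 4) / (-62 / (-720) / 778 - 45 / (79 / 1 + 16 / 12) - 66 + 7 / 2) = 185623020 / 4256508329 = 0.04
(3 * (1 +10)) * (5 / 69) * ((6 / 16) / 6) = 55 / 368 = 0.15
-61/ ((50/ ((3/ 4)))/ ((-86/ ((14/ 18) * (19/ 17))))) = 1203957/ 13300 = 90.52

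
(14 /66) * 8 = 56 /33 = 1.70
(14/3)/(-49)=-2/21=-0.10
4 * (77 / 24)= 77 / 6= 12.83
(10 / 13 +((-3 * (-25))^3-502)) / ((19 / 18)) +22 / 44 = 197203171 / 494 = 399196.70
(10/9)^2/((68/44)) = 1100/1377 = 0.80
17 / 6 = 2.83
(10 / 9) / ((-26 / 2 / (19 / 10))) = -19 / 117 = -0.16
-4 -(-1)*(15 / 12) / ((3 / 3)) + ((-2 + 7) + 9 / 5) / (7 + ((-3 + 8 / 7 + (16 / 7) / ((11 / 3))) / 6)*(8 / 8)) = -109813 / 62780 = -1.75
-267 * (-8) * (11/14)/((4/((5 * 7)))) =14685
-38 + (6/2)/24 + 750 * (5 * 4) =119697/8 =14962.12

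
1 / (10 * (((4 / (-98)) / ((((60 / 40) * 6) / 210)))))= -21 / 200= -0.10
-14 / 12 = -7 / 6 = -1.17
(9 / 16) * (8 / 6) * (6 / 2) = 9 / 4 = 2.25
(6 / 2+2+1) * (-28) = -168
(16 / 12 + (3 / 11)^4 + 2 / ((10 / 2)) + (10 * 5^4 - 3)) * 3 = 1372316786 / 73205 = 18746.22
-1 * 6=-6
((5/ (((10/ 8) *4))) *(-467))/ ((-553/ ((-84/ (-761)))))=5604/ 60119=0.09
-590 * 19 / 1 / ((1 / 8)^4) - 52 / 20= -229580813 / 5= -45916162.60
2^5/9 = 32/9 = 3.56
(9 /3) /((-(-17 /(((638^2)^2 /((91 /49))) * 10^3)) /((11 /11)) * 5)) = 695876235331200 /221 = 3148761245842.53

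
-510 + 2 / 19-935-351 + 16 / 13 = -443282 / 247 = -1794.66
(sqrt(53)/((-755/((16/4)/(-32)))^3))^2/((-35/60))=-159/84968838265658368000000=-0.00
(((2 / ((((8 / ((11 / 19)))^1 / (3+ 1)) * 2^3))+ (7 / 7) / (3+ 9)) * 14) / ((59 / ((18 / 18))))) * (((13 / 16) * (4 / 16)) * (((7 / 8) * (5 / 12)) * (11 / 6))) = 2487485 / 495894528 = 0.01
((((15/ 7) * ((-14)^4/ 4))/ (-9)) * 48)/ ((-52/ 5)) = 137200/ 13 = 10553.85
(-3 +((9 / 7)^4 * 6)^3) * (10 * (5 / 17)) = 179303694171450 / 13841287201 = 12954.26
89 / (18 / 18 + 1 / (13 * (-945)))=1093365 / 12284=89.01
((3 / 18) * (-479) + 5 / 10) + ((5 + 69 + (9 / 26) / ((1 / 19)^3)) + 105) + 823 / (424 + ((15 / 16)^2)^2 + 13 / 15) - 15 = 80314864124251 / 32636783634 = 2460.87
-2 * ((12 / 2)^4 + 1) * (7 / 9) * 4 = -72632 / 9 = -8070.22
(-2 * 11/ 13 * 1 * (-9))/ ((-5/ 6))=-1188/ 65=-18.28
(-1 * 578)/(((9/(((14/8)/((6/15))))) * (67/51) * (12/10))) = -859775/4824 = -178.23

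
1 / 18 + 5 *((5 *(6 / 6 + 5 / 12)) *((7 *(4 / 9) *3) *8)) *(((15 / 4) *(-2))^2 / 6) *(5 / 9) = 743753 / 54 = 13773.20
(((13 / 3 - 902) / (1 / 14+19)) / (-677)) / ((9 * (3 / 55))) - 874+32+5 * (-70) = -17450569358 / 14641479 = -1191.86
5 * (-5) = -25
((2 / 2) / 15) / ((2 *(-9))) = -1 / 270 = -0.00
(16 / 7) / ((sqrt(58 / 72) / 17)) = 1632*sqrt(29) / 203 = 43.29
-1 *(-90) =90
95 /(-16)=-95 /16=-5.94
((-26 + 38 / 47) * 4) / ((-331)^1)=4736 / 15557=0.30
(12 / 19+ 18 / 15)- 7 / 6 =379 / 570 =0.66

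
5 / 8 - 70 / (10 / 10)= -555 / 8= -69.38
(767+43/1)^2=656100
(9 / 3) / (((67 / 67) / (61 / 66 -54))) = -3503 / 22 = -159.23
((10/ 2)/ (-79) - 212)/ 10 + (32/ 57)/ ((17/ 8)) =-16031417/ 765510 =-20.94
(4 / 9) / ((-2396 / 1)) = -1 / 5391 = -0.00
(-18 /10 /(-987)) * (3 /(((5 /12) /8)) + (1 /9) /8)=2963 /28200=0.11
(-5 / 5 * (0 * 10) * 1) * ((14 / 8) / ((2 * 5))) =0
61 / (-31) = -61 / 31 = -1.97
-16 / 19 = -0.84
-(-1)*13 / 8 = 13 / 8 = 1.62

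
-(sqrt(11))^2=-11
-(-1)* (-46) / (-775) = 46 / 775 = 0.06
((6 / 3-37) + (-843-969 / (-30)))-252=-10977 / 10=-1097.70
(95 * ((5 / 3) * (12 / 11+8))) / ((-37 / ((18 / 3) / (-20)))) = 4750 / 407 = 11.67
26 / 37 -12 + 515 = 18637 / 37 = 503.70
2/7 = 0.29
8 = 8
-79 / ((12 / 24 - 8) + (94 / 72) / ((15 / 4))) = 21330 / 1931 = 11.05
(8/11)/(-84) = -2/231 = -0.01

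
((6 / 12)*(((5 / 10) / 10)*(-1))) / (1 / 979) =-979 / 40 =-24.48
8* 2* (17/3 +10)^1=752/3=250.67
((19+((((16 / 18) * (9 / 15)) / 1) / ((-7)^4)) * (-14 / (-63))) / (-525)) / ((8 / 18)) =-6158581 / 75631500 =-0.08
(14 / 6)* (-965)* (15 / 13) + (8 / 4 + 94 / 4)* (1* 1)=-66887 / 26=-2572.58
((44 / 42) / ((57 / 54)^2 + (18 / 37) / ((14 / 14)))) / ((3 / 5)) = 146520 / 134323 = 1.09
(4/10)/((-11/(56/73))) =-112/4015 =-0.03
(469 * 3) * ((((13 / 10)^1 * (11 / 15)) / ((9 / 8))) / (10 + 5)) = 268268 / 3375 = 79.49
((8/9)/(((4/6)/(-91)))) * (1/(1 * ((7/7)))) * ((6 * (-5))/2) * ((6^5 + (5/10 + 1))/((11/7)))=99085350/11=9007759.09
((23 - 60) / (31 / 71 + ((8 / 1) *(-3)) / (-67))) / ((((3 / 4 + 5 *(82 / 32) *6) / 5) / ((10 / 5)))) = -14080720 / 2348001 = -6.00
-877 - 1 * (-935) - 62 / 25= 1388 / 25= 55.52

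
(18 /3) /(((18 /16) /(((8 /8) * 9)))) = 48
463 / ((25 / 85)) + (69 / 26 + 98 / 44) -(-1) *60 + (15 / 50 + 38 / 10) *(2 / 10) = 11725293 / 7150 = 1639.90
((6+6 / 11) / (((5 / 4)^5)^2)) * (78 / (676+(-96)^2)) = 1472200704 / 265654296875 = 0.01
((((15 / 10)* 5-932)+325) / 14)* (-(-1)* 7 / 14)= -1199 / 56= -21.41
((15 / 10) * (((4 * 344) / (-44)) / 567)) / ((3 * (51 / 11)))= -0.01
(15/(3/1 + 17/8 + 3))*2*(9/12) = 36/13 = 2.77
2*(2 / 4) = 1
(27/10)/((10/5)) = 27/20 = 1.35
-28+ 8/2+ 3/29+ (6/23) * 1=-15765/667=-23.64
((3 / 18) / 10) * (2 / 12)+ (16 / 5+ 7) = 3673 / 360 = 10.20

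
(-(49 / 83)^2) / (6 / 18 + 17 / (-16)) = 0.48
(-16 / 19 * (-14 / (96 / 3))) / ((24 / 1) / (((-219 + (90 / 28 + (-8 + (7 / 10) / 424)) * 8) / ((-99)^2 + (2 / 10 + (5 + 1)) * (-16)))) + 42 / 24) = -3817924 / 9360788957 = -0.00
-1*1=-1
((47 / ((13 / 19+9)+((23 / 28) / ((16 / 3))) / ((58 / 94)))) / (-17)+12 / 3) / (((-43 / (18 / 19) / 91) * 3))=-84708626184 / 34057841905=-2.49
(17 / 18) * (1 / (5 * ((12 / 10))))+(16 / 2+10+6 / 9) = 2033 / 108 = 18.82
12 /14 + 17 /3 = 137 /21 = 6.52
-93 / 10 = -9.30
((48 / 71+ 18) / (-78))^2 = 289 / 5041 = 0.06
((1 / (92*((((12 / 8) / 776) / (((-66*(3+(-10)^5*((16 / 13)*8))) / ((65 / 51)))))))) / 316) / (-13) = -1393070955474 / 19959745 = -69794.03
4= 4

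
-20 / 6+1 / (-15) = -17 / 5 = -3.40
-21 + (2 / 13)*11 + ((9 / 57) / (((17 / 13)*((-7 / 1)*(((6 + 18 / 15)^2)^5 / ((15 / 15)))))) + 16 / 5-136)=-27243873147173877764069 / 179109108381285089280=-152.11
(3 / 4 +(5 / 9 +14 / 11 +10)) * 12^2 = 19924 / 11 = 1811.27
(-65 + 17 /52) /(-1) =3363 /52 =64.67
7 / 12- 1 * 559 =-6701 / 12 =-558.42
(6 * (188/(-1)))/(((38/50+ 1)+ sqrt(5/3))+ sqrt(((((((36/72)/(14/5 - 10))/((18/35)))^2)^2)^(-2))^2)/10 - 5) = -29613055045942036304922024004103970336914062500/23752437380711754820715677462810755130414054044911+ 10910078907184631098061800003051757812500 * sqrt(15)/23752437380711754820715677462810755130414054044911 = -0.00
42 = 42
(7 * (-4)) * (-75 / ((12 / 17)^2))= 50575 / 12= 4214.58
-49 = -49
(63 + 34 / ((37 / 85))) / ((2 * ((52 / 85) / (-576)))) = -31952520 / 481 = -66429.36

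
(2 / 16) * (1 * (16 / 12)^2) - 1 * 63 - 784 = -7621 / 9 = -846.78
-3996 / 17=-235.06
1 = 1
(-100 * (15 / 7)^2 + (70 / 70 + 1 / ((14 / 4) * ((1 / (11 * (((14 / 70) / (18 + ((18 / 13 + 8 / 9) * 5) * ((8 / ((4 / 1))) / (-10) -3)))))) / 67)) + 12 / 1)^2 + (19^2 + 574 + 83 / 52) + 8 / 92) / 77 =143228310653223 / 18624168062500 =7.69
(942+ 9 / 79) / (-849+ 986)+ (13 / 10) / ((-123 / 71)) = 81555581 / 13312290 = 6.13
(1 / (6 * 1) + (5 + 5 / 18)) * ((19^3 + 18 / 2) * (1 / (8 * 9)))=84133 / 162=519.34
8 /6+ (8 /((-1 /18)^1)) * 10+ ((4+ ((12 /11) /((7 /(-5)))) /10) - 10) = -333736 /231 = -1444.74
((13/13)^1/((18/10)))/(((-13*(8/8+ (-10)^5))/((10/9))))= 50/105298947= 0.00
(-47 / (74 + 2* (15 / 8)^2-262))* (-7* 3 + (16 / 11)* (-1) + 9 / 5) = -1708544 / 318505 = -5.36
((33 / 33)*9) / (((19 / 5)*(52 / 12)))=135 / 247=0.55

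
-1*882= -882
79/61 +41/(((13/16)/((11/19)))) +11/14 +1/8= 26511001/843752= 31.42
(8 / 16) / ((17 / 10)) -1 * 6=-97 / 17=-5.71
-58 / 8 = -29 / 4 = -7.25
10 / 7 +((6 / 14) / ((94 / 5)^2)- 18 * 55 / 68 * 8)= -115.04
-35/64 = -0.55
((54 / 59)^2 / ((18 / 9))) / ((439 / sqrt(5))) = 1458 * sqrt(5) / 1528159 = 0.00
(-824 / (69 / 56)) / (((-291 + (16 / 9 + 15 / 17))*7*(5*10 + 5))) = 84048 / 13951685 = 0.01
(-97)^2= 9409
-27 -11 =-38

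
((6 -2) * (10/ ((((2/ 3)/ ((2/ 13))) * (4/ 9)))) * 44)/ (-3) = -3960/ 13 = -304.62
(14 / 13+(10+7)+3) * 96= 26304 / 13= 2023.38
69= 69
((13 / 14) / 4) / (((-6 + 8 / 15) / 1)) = -0.04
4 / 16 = 1 / 4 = 0.25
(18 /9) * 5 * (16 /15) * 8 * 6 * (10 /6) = 2560 /3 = 853.33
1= 1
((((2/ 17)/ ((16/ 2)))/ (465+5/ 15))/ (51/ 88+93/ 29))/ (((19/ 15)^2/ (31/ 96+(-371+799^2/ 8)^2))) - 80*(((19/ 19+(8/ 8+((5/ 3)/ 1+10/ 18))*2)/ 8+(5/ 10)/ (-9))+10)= 31949.39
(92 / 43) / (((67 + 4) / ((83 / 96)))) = 1909 / 73272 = 0.03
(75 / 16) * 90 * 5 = 16875 / 8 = 2109.38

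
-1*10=-10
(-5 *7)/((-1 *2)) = 35/2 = 17.50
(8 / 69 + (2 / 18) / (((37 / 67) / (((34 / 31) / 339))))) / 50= 4692193 / 2012210775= 0.00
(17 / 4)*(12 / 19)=51 / 19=2.68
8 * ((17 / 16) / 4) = 17 / 8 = 2.12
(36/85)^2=1296/7225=0.18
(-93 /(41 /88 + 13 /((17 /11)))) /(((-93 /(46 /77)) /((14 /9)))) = 12512 /119529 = 0.10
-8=-8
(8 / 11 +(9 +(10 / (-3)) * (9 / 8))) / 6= 263 / 264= 1.00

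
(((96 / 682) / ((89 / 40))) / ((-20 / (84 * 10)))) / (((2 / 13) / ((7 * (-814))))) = 271514880 / 2759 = 98410.61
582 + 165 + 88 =835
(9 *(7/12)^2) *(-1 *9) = -441/16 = -27.56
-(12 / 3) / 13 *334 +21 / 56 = -10649 / 104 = -102.39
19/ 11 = 1.73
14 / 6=7 / 3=2.33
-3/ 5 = -0.60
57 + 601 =658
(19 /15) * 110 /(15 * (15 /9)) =418 /75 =5.57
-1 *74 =-74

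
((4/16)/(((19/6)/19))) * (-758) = -1137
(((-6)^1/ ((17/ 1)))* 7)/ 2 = -21/ 17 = -1.24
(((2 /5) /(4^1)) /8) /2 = 1 /160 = 0.01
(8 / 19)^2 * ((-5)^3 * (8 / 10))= -6400 / 361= -17.73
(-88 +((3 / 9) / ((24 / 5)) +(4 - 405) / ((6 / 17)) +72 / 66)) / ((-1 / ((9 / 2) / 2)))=968621 / 352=2751.76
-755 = -755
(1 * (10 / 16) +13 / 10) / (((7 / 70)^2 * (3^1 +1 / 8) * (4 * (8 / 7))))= 539 / 40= 13.48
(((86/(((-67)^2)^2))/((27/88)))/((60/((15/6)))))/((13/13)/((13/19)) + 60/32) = 98384/566387557947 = 0.00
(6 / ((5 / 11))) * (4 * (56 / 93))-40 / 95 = 92392 / 2945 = 31.37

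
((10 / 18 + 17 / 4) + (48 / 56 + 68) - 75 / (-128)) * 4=598741 / 2016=296.99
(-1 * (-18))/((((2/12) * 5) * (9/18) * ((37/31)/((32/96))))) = 2232/185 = 12.06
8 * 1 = 8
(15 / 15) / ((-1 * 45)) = -0.02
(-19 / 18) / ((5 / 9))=-19 / 10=-1.90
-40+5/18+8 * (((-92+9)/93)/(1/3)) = -34117/558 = -61.14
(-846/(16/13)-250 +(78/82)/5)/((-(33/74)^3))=77852799899/7367085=10567.65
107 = 107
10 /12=5 /6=0.83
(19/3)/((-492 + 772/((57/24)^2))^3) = -893871739/6321584991100992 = -0.00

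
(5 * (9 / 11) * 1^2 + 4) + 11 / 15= 1456 / 165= 8.82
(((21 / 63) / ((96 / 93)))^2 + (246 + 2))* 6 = 2286529 / 1536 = 1488.63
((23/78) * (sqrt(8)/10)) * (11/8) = 253 * sqrt(2)/3120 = 0.11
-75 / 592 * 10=-375 / 296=-1.27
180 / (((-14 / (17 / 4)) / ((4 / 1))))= -1530 / 7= -218.57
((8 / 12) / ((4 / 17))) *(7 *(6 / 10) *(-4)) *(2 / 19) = -476 / 95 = -5.01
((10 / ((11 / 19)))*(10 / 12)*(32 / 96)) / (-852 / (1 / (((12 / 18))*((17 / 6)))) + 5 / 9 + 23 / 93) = -155 / 51964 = -0.00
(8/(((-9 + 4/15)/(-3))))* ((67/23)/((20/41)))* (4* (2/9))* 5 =219760/3013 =72.94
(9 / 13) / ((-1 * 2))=-0.35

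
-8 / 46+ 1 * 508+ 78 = 13474 / 23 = 585.83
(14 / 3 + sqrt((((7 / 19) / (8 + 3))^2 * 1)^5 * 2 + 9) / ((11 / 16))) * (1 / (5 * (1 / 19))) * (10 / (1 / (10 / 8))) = 40 * sqrt(1431216619069038555012107) / 230871601081 + 665 / 3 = 428.94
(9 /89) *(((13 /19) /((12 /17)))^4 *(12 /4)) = 2385443281 /8907700992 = 0.27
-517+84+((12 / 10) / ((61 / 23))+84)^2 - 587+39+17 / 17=572310064 / 93025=6152.22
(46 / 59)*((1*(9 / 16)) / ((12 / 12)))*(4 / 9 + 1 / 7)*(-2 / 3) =-851 / 4956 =-0.17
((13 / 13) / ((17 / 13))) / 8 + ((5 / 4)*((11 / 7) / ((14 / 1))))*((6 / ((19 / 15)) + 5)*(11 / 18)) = 2120579 / 2279088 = 0.93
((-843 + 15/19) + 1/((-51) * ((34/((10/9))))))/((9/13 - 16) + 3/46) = 74668493198/1351362555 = 55.25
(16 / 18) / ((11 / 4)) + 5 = 527 / 99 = 5.32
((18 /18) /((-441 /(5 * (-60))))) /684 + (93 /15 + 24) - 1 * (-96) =15861572 /125685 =126.20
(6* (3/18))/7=0.14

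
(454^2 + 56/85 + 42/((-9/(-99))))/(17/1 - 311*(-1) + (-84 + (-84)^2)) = 8779593/310250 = 28.30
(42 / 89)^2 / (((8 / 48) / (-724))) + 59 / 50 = -382673461 / 396050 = -966.23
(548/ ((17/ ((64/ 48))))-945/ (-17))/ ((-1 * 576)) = -5027/ 29376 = -0.17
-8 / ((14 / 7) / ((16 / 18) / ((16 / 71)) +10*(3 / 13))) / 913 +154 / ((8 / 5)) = 3737671 / 38844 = 96.22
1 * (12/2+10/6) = 23/3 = 7.67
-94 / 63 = -1.49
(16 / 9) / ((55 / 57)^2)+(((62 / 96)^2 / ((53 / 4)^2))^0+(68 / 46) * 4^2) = 1848023 / 69575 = 26.56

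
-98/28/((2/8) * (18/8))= -56/9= -6.22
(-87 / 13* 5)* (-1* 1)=33.46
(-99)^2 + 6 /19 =186225 /19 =9801.32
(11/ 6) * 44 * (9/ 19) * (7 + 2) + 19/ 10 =345.79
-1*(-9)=9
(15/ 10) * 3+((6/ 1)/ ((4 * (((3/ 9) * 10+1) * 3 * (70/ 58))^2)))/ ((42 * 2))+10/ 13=5.27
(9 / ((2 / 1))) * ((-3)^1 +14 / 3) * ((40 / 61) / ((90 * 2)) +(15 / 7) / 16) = 42295 / 40992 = 1.03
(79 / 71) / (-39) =-0.03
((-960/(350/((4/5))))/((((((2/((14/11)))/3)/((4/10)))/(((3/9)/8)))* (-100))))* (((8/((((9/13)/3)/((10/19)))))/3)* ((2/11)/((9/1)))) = 3328/38795625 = 0.00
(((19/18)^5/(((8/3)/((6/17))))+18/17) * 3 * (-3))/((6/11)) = -193519073/9517824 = -20.33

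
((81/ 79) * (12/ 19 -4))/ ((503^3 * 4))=-1296/ 191022554027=-0.00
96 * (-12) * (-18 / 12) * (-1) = -1728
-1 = -1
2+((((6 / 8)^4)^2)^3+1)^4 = 18856536706541827162397581227631040598146053788197716065153 / 6277101735386680763835789423207666416102355444464034512896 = 3.00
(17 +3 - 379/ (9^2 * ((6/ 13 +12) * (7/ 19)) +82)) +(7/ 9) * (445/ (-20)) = 938051/ 504486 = 1.86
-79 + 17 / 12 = -931 / 12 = -77.58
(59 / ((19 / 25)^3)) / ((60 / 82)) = 7559375 / 41154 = 183.69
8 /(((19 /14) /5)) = 560 /19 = 29.47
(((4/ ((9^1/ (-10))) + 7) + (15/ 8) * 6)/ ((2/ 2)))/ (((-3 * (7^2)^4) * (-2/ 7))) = 71/ 25412184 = 0.00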